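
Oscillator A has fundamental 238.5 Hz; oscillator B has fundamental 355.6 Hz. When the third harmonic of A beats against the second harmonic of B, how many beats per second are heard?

Third harmonic of the first: 3·238.5 = 715.5 Hz.
Second harmonic of the second: 2·355.6 = 711.2 Hz.
f_beat = |715.5 − 711.2| = 4.3 Hz.

4.3 Hz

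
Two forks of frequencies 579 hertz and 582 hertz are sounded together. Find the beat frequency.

The beat frequency equals the magnitude of the frequency difference.
|579 − 582| = 3 Hz.

3 Hz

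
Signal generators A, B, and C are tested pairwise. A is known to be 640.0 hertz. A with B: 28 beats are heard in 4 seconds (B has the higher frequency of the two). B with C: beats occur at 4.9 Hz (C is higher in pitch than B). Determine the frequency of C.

A–B: Beat frequency = 28/4 = 7 Hz.
B is above A, so f_B = 640.0 + 7 = 647 Hz.
C is above B, so f_C = 647 + 4.9 = 651.9 Hz.

651.9 Hz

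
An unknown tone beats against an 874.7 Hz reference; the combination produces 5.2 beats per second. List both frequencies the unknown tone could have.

869.5 Hz or 879.9 Hz

|f − 874.7| = 5.2, so f = 874.7 ± 5.2.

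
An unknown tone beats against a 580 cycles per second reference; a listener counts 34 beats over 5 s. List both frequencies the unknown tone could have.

573.2 Hz or 586.8 Hz

Beat frequency = 34/5 = 6.8 Hz.
|f − 580| = 6.8, so f = 580 ± 6.8.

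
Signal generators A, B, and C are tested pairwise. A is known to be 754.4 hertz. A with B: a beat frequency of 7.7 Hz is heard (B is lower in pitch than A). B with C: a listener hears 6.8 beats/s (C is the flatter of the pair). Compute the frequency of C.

B is below A, so f_B = 754.4 − 7.7 = 746.7 Hz.
C is below B, so f_C = 746.7 − 6.8 = 739.9 Hz.

739.9 Hz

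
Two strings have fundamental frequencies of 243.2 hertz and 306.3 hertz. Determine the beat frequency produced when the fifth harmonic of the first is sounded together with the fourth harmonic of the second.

9.2 Hz

Fifth harmonic of the first: 5·243.2 = 1216.0 Hz.
Fourth harmonic of the second: 4·306.3 = 1225.2 Hz.
f_beat = |1216.0 − 1225.2| = 9.2 Hz.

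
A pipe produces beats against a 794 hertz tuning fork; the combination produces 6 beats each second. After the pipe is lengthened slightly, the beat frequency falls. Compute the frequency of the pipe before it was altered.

800 Hz

|f − 794| = 6, so the pipe was at either 788 Hz or 800 Hz.
A longer pipe has a lower fundamental; the adjustment lowers the pipe's frequency.
The beat rate fell, so the adjustment moved the pipe toward 794 Hz — it must have started above the reference.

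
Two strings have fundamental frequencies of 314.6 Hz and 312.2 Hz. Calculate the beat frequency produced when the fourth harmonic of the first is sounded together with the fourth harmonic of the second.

9.6 Hz

Fourth harmonic of the first: 4·314.6 = 1258.4 Hz.
Fourth harmonic of the second: 4·312.2 = 1248.8 Hz.
f_beat = |1258.4 − 1248.8| = 9.6 Hz.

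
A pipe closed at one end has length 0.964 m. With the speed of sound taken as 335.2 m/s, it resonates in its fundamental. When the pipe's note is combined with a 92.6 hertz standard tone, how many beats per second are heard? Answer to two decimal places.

Closed pipe (odd harmonics): f_n = n·v/(4L) = 1·335.2/(4·0.964) = 86.9295 Hz.
f_beat = |86.9295 − 92.6| = 5.67 Hz.

5.67 Hz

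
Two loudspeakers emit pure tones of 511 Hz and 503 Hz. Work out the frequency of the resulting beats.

8 Hz

The beat frequency equals the magnitude of the frequency difference.
|511 − 503| = 8 Hz.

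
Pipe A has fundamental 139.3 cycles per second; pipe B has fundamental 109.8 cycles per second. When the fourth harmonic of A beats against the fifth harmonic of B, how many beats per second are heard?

8.2 Hz

Fourth harmonic of the first: 4·139.3 = 557.2 Hz.
Fifth harmonic of the second: 5·109.8 = 549.0 Hz.
f_beat = |557.2 − 549.0| = 8.2 Hz.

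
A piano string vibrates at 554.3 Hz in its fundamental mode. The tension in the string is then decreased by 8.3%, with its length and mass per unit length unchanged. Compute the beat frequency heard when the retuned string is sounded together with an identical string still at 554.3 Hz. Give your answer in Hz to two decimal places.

For a string, f ∝ √T, so the new frequency is 554.3·√0.917 = 530.7983 Hz.
f_beat = |530.7983 − 554.3| = 23.50 Hz.

23.50 Hz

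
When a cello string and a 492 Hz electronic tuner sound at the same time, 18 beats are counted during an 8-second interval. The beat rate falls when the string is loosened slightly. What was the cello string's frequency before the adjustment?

494.25 Hz

Beat frequency = 18/8 = 2.25 Hz.
|f − 492| = 2.25, so the cello string was at either 489.75 Hz or 494.25 Hz.
Reducing tension lowers a string's frequency; the adjustment lowers the cello string's frequency.
The beat rate fell, so the adjustment moved the cello string toward 492 Hz — it must have started above the reference.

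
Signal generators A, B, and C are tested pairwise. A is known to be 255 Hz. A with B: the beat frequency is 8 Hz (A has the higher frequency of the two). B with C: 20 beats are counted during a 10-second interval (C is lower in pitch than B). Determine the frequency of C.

245 Hz

B is below A, so f_B = 255 − 8 = 247 Hz.
B–C: Beat frequency = 20/10 = 2 Hz.
C is below B, so f_C = 247 − 2 = 245 Hz.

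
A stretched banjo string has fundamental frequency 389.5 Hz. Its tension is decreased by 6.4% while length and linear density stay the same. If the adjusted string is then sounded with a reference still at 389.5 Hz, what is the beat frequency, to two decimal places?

For a string, f ∝ √T, so the new frequency is 389.5·√0.936 = 376.8299 Hz.
f_beat = |376.8299 − 389.5| = 12.67 Hz.

12.67 Hz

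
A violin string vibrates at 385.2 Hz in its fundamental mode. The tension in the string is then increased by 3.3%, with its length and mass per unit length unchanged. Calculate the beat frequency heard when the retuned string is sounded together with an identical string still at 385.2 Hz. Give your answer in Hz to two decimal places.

6.30 Hz

For a string, f ∝ √T, so the new frequency is 385.2·√1.033 = 391.5042 Hz.
f_beat = |391.5042 − 385.2| = 6.30 Hz.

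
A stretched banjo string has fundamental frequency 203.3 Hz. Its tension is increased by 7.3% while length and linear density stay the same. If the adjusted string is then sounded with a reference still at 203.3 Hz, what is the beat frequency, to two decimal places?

For a string, f ∝ √T, so the new frequency is 203.3·√1.073 = 210.5898 Hz.
f_beat = |210.5898 − 203.3| = 7.29 Hz.

7.29 Hz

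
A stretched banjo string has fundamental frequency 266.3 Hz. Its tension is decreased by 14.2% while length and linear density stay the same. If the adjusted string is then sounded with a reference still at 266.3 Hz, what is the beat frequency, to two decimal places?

For a string, f ∝ √T, so the new frequency is 266.3·√0.858 = 246.6691 Hz.
f_beat = |246.6691 − 266.3| = 19.63 Hz.

19.63 Hz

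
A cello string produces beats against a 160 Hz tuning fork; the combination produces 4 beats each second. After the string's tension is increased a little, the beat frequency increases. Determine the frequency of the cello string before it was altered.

164 Hz

|f − 160| = 4, so the cello string was at either 156 Hz or 164 Hz.
Higher tension means higher frequency; the adjustment raises the cello string's frequency.
The beat rate rose, so the adjustment moved the cello string further from 160 Hz — it was already above the reference.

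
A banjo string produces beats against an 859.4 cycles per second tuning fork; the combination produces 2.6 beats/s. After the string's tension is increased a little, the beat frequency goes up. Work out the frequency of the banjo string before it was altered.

862 Hz

|f − 859.4| = 2.6, so the banjo string was at either 856.8 Hz or 862 Hz.
Higher tension means higher frequency; the adjustment raises the banjo string's frequency.
The beat rate rose, so the adjustment moved the banjo string further from 859.4 Hz — it was already above the reference.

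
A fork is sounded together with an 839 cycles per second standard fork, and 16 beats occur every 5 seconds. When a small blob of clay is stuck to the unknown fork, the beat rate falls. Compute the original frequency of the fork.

Beat frequency = 16/5 = 3.2 Hz.
|f − 839| = 3.2, so the fork was at either 835.8 Hz or 842.2 Hz.
Adding mass to a fork lowers its frequency; the adjustment lowers the fork's frequency.
The beat rate fell, so the adjustment moved the fork toward 839 Hz — it must have started above the reference.

842.2 Hz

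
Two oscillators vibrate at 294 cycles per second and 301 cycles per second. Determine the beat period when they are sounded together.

0.143 s

f_beat = |294 − 301| = 7 Hz.
Beat period T = 1 / f_beat = 1 / 7 s.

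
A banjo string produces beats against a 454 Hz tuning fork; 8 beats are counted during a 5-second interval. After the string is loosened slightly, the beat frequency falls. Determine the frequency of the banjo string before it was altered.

Beat frequency = 8/5 = 1.6 Hz.
|f − 454| = 1.6, so the banjo string was at either 452.4 Hz or 455.6 Hz.
Reducing tension lowers a string's frequency; the adjustment lowers the banjo string's frequency.
The beat rate fell, so the adjustment moved the banjo string toward 454 Hz — it must have started above the reference.

455.6 Hz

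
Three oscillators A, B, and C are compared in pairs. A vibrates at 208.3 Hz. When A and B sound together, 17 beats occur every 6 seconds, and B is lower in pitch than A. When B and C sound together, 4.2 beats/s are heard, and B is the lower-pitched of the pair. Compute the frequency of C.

A–B: Beat frequency = 17/6 = 2.8333 Hz.
B is below A, so f_B = 208.3 − 2.8333 = 205.4667 Hz.
C is above B, so f_C = 205.4667 + 4.2 = 209.6667 Hz.

209.6667 Hz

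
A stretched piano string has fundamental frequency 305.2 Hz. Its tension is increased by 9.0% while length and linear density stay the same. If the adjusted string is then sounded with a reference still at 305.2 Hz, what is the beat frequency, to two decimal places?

13.44 Hz

For a string, f ∝ √T, so the new frequency is 305.2·√1.090 = 318.6382 Hz.
f_beat = |318.6382 − 305.2| = 13.44 Hz.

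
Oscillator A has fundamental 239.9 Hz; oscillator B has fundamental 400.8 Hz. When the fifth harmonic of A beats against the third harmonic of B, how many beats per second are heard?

Fifth harmonic of the first: 5·239.9 = 1199.5 Hz.
Third harmonic of the second: 3·400.8 = 1202.4 Hz.
f_beat = |1199.5 − 1202.4| = 2.9 Hz.

2.9 Hz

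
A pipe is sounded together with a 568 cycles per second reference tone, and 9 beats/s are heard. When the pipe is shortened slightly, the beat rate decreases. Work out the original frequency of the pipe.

|f − 568| = 9, so the pipe was at either 559 Hz or 577 Hz.
A shorter pipe has a higher fundamental; the adjustment raises the pipe's frequency.
The beat rate fell, so the adjustment moved the pipe toward 568 Hz — it must have started below the reference.

559 Hz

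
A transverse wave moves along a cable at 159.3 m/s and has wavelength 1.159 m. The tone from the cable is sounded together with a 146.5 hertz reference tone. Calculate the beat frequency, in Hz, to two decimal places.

9.05 Hz

Source frequency f = v/λ = 159.3/1.159 = 137.4461 Hz.
f_beat = |137.4461 − 146.5| = 9.05 Hz.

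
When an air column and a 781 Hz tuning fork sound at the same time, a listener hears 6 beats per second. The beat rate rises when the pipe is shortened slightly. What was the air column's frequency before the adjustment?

787 Hz

|f − 781| = 6, so the air column was at either 775 Hz or 787 Hz.
A shorter pipe has a higher fundamental; the adjustment raises the air column's frequency.
The beat rate rose, so the adjustment moved the air column further from 781 Hz — it was already above the reference.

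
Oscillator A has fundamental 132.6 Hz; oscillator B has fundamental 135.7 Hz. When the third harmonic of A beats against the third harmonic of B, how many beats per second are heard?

9.3 Hz

Third harmonic of the first: 3·132.6 = 397.8 Hz.
Third harmonic of the second: 3·135.7 = 407.1 Hz.
f_beat = |397.8 − 407.1| = 9.3 Hz.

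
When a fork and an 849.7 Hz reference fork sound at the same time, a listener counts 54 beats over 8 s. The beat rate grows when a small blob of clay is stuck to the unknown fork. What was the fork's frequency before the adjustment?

Beat frequency = 54/8 = 6.75 Hz.
|f − 849.7| = 6.75, so the fork was at either 842.95 Hz or 856.45 Hz.
Adding mass to a fork lowers its frequency; the adjustment lowers the fork's frequency.
The beat rate rose, so the adjustment moved the fork further from 849.7 Hz — it was already below the reference.

842.95 Hz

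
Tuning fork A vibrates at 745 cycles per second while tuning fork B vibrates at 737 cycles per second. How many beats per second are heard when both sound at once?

8 Hz

f_beat = |f₁ − f₂|.
|745 − 737| = 8 Hz.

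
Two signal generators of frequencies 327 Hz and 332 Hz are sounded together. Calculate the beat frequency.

Beats arise from superposition of two nearby frequencies; the beat rate is |f₁ − f₂|.
|327 − 332| = 5 Hz.

5 Hz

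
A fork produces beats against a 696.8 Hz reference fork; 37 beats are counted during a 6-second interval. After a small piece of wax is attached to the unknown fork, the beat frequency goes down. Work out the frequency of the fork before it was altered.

702.9667 Hz

Beat frequency = 37/6 = 6.1667 Hz.
|f − 696.8| = 6.1667, so the fork was at either 690.6333 Hz or 702.9667 Hz.
Loading a fork with wax lowers its frequency; the adjustment lowers the fork's frequency.
The beat rate fell, so the adjustment moved the fork toward 696.8 Hz — it must have started above the reference.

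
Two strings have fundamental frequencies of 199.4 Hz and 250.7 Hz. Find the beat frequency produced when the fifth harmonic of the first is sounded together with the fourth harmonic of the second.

5.8 Hz

Fifth harmonic of the first: 5·199.4 = 997.0 Hz.
Fourth harmonic of the second: 4·250.7 = 1002.8 Hz.
f_beat = |997.0 − 1002.8| = 5.8 Hz.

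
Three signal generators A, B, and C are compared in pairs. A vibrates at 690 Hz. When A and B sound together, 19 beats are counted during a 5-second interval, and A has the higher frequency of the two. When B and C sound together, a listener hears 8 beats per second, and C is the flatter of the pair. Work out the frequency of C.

678.2 Hz

A–B: Beat frequency = 19/5 = 3.8 Hz.
B is below A, so f_B = 690 − 3.8 = 686.2 Hz.
C is below B, so f_C = 686.2 − 8 = 678.2 Hz.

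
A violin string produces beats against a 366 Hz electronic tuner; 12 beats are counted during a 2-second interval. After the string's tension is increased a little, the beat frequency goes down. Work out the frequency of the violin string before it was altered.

360 Hz

Beat frequency = 12/2 = 6 Hz.
|f − 366| = 6, so the violin string was at either 360 Hz or 372 Hz.
Higher tension means higher frequency; the adjustment raises the violin string's frequency.
The beat rate fell, so the adjustment moved the violin string toward 366 Hz — it must have started below the reference.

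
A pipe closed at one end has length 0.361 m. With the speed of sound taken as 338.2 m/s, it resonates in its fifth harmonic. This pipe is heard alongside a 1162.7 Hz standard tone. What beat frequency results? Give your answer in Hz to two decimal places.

Closed pipe (odd harmonics): f_n = n·v/(4L) = 5·338.2/(4·0.361) = 1171.0526 Hz.
f_beat = |1171.0526 − 1162.7| = 8.35 Hz.

8.35 Hz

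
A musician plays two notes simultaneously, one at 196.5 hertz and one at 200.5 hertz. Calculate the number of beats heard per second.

4 Hz

f_beat = |f₁ − f₂|.
|196.5 − 200.5| = 4 Hz.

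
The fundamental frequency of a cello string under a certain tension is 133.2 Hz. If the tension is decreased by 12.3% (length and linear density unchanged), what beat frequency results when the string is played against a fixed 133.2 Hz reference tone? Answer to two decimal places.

For a string, f ∝ √T, so the new frequency is 133.2·√0.877 = 124.7395 Hz.
f_beat = |124.7395 − 133.2| = 8.46 Hz.

8.46 Hz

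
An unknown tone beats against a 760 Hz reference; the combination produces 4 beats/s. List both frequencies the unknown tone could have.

|f − 760| = 4, so f = 760 ± 4.

756 Hz or 764 Hz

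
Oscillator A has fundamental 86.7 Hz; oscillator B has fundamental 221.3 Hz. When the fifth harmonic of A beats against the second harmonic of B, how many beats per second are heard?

Fifth harmonic of the first: 5·86.7 = 433.5 Hz.
Second harmonic of the second: 2·221.3 = 442.6 Hz.
f_beat = |433.5 − 442.6| = 9.1 Hz.

9.1 Hz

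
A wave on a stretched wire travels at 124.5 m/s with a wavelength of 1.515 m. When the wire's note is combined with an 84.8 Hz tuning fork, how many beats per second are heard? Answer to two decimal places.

Source frequency f = v/λ = 124.5/1.515 = 82.1782 Hz.
f_beat = |82.1782 − 84.8| = 2.62 Hz.

2.62 Hz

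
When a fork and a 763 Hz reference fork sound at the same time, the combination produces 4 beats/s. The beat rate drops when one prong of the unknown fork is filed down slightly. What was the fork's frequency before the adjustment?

|f − 763| = 4, so the fork was at either 759 Hz or 767 Hz.
Filing a prong removes mass and raises the fork's frequency; the adjustment raises the fork's frequency.
The beat rate fell, so the adjustment moved the fork toward 763 Hz — it must have started below the reference.

759 Hz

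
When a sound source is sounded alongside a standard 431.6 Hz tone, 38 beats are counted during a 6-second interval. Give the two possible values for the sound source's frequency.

Beat frequency = 38/6 = 6.3333 Hz.
|f − 431.6| = 6.3333, so f = 431.6 ± 6.3333.

425.2667 Hz or 437.9333 Hz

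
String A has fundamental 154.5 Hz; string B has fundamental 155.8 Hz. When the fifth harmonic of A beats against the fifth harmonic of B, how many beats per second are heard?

Fifth harmonic of the first: 5·154.5 = 772.5 Hz.
Fifth harmonic of the second: 5·155.8 = 779.0 Hz.
f_beat = |772.5 − 779.0| = 6.5 Hz.

6.5 Hz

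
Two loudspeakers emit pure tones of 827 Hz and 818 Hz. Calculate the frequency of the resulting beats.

Beats arise from superposition of two nearby frequencies; the beat rate is |f₁ − f₂|.
|827 − 818| = 9 Hz.

9 Hz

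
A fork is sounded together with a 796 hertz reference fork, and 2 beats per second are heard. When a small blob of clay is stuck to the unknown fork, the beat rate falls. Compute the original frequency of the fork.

798 Hz

|f − 796| = 2, so the fork was at either 794 Hz or 798 Hz.
Adding mass to a fork lowers its frequency; the adjustment lowers the fork's frequency.
The beat rate fell, so the adjustment moved the fork toward 796 Hz — it must have started above the reference.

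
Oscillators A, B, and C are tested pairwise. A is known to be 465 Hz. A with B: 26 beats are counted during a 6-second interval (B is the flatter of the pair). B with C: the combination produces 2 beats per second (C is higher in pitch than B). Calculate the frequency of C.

462.6667 Hz

A–B: Beat frequency = 26/6 = 4.3333 Hz.
B is below A, so f_B = 465 − 4.3333 = 460.6667 Hz.
C is above B, so f_C = 460.6667 + 2 = 462.6667 Hz.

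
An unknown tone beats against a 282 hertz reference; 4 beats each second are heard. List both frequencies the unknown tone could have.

|f − 282| = 4, so f = 282 ± 4.

278 Hz or 286 Hz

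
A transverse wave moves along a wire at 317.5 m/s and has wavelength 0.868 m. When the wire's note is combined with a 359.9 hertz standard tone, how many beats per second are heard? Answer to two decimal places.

5.88 Hz

Source frequency f = v/λ = 317.5/0.868 = 365.7834 Hz.
f_beat = |365.7834 − 359.9| = 5.88 Hz.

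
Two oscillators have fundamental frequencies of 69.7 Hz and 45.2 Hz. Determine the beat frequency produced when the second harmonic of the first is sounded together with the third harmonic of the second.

3.8 Hz

Second harmonic of the first: 2·69.7 = 139.4 Hz.
Third harmonic of the second: 3·45.2 = 135.6 Hz.
f_beat = |139.4 − 135.6| = 3.8 Hz.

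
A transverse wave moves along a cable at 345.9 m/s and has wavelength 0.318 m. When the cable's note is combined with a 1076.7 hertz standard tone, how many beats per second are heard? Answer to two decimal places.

11.04 Hz

Source frequency f = v/λ = 345.9/0.318 = 1087.7358 Hz.
f_beat = |1087.7358 − 1076.7| = 11.04 Hz.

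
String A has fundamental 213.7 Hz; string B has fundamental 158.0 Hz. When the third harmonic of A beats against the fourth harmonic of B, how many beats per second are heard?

Third harmonic of the first: 3·213.7 = 641.1 Hz.
Fourth harmonic of the second: 4·158.0 = 632.0 Hz.
f_beat = |641.1 − 632.0| = 9.1 Hz.

9.1 Hz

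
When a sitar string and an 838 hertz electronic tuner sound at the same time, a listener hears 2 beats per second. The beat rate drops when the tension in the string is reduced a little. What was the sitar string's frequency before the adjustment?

840 Hz

|f − 838| = 2, so the sitar string was at either 836 Hz or 840 Hz.
Lower tension means lower frequency; the adjustment lowers the sitar string's frequency.
The beat rate fell, so the adjustment moved the sitar string toward 838 Hz — it must have started above the reference.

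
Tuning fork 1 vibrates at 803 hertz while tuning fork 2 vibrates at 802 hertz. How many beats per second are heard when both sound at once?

1 Hz

f_beat = |f₁ − f₂|.
|803 − 802| = 1 Hz.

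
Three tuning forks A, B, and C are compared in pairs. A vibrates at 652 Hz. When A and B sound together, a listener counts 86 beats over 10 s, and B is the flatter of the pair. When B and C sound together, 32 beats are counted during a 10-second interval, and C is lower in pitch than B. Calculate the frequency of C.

640.2 Hz

A–B: Beat frequency = 86/10 = 8.6 Hz.
B is below A, so f_B = 652 − 8.6 = 643.4 Hz.
B–C: Beat frequency = 32/10 = 3.2 Hz.
C is below B, so f_C = 643.4 − 3.2 = 640.2 Hz.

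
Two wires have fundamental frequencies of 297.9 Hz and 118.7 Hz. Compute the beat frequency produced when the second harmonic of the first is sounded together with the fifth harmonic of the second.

2.3 Hz

Second harmonic of the first: 2·297.9 = 595.8 Hz.
Fifth harmonic of the second: 5·118.7 = 593.5 Hz.
f_beat = |595.8 − 593.5| = 2.3 Hz.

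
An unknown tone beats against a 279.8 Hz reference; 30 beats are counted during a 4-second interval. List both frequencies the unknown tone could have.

Beat frequency = 30/4 = 7.5 Hz.
|f − 279.8| = 7.5, so f = 279.8 ± 7.5.

272.3 Hz or 287.3 Hz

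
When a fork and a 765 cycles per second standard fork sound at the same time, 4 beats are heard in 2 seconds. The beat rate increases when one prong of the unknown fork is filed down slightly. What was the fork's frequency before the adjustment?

Beat frequency = 4/2 = 2 Hz.
|f − 765| = 2, so the fork was at either 763 Hz or 767 Hz.
Filing a prong removes mass and raises the fork's frequency; the adjustment raises the fork's frequency.
The beat rate rose, so the adjustment moved the fork further from 765 Hz — it was already above the reference.

767 Hz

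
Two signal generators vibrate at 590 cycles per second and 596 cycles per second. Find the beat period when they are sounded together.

f_beat = |590 − 596| = 6 Hz.
Beat period T = 1 / f_beat = 1 / 6 s.

0.167 s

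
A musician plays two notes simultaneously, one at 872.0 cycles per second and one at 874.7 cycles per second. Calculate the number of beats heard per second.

2.7 Hz

The beat frequency equals the magnitude of the frequency difference.
|872.0 − 874.7| = 2.7 Hz.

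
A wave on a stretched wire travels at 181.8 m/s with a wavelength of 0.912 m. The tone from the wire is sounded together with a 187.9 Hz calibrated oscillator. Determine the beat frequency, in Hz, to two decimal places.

Source frequency f = v/λ = 181.8/0.912 = 199.3421 Hz.
f_beat = |199.3421 − 187.9| = 11.44 Hz.

11.44 Hz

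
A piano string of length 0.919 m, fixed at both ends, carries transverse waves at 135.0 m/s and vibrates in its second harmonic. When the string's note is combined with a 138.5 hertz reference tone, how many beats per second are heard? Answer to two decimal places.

8.40 Hz

For a string fixed at both ends, f_n = n·v/(2L) = 2·135.0/(2·0.919) = 146.8988 Hz.
f_beat = |146.8988 − 138.5| = 8.40 Hz.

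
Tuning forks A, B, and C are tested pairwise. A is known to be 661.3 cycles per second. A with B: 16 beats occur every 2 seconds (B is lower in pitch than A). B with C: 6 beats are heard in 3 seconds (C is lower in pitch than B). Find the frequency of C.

651.3 Hz

A–B: Beat frequency = 16/2 = 8 Hz.
B is below A, so f_B = 661.3 − 8 = 653.3 Hz.
B–C: Beat frequency = 6/3 = 2 Hz.
C is below B, so f_C = 653.3 − 2 = 651.3 Hz.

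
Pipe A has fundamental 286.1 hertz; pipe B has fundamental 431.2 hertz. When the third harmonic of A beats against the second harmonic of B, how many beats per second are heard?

Third harmonic of the first: 3·286.1 = 858.3 Hz.
Second harmonic of the second: 2·431.2 = 862.4 Hz.
f_beat = |858.3 − 862.4| = 4.1 Hz.

4.1 Hz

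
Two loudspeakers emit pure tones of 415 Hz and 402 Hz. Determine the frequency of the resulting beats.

The beat frequency equals the magnitude of the frequency difference.
|415 − 402| = 13 Hz.

13 Hz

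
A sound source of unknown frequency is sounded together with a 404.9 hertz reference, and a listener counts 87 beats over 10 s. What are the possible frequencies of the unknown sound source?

396.2 Hz or 413.6 Hz

Beat frequency = 87/10 = 8.7 Hz.
|f − 404.9| = 8.7, so f = 404.9 ± 8.7.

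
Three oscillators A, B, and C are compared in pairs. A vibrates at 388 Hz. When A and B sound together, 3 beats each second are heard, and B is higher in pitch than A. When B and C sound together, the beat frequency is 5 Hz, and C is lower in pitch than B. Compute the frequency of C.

386 Hz

B is above A, so f_B = 388 + 3 = 391 Hz.
C is below B, so f_C = 391 − 5 = 386 Hz.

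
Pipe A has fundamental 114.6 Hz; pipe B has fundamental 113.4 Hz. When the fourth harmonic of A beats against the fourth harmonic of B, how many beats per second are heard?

Fourth harmonic of the first: 4·114.6 = 458.4 Hz.
Fourth harmonic of the second: 4·113.4 = 453.6 Hz.
f_beat = |458.4 − 453.6| = 4.8 Hz.

4.8 Hz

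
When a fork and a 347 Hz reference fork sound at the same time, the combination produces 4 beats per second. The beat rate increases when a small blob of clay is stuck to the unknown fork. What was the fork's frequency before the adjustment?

|f − 347| = 4, so the fork was at either 343 Hz or 351 Hz.
Adding mass to a fork lowers its frequency; the adjustment lowers the fork's frequency.
The beat rate rose, so the adjustment moved the fork further from 347 Hz — it was already below the reference.

343 Hz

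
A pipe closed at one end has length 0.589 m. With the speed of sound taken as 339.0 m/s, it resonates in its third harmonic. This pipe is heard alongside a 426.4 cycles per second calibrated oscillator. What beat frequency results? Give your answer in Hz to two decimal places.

Closed pipe (odd harmonics): f_n = n·v/(4L) = 3·339.0/(4·0.589) = 431.6638 Hz.
f_beat = |431.6638 − 426.4| = 5.26 Hz.

5.26 Hz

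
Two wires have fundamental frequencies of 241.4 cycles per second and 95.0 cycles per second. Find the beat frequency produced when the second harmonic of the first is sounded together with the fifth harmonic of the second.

Second harmonic of the first: 2·241.4 = 482.8 Hz.
Fifth harmonic of the second: 5·95.0 = 475.0 Hz.
f_beat = |482.8 − 475.0| = 7.8 Hz.

7.8 Hz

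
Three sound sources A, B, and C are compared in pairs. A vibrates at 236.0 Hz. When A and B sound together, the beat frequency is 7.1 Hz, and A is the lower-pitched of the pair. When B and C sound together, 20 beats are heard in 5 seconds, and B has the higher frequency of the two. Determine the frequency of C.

B is above A, so f_B = 236.0 + 7.1 = 243.1 Hz.
B–C: Beat frequency = 20/5 = 4 Hz.
C is below B, so f_C = 243.1 − 4 = 239.1 Hz.

239.1 Hz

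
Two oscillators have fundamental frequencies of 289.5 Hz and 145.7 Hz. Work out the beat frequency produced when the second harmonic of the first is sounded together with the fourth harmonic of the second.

3.8 Hz

Second harmonic of the first: 2·289.5 = 579.0 Hz.
Fourth harmonic of the second: 4·145.7 = 582.8 Hz.
f_beat = |579.0 − 582.8| = 3.8 Hz.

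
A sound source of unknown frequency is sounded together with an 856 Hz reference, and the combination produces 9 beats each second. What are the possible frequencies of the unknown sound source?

847 Hz or 865 Hz

|f − 856| = 9, so f = 856 ± 9.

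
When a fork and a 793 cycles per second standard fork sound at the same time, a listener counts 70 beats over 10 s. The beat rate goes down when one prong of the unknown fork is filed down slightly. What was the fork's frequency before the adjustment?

Beat frequency = 70/10 = 7 Hz.
|f − 793| = 7, so the fork was at either 786 Hz or 800 Hz.
Filing a prong removes mass and raises the fork's frequency; the adjustment raises the fork's frequency.
The beat rate fell, so the adjustment moved the fork toward 793 Hz — it must have started below the reference.

786 Hz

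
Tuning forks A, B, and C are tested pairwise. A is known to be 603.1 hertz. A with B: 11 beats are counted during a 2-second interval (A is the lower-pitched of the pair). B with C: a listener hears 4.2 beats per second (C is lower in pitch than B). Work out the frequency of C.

604.4 Hz

A–B: Beat frequency = 11/2 = 5.5 Hz.
B is above A, so f_B = 603.1 + 5.5 = 608.6 Hz.
C is below B, so f_C = 608.6 − 4.2 = 604.4 Hz.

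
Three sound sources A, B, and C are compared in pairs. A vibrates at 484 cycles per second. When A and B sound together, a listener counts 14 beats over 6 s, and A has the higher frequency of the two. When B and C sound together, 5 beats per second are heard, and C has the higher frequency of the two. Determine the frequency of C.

486.6667 Hz

A–B: Beat frequency = 14/6 = 2.3333 Hz.
B is below A, so f_B = 484 − 2.3333 = 481.6667 Hz.
C is above B, so f_C = 481.6667 + 5 = 486.6667 Hz.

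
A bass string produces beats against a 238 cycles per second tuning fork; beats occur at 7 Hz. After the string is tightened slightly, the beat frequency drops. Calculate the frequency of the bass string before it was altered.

231 Hz

|f − 238| = 7, so the bass string was at either 231 Hz or 245 Hz.
Increasing tension raises a string's frequency; the adjustment raises the bass string's frequency.
The beat rate fell, so the adjustment moved the bass string toward 238 Hz — it must have started below the reference.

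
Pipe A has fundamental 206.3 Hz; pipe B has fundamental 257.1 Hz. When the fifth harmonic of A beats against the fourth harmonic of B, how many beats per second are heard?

Fifth harmonic of the first: 5·206.3 = 1031.5 Hz.
Fourth harmonic of the second: 4·257.1 = 1028.4 Hz.
f_beat = |1031.5 − 1028.4| = 3.1 Hz.

3.1 Hz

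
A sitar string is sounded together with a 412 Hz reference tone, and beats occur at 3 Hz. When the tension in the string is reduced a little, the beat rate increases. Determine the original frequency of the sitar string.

|f − 412| = 3, so the sitar string was at either 409 Hz or 415 Hz.
Lower tension means lower frequency; the adjustment lowers the sitar string's frequency.
The beat rate rose, so the adjustment moved the sitar string further from 412 Hz — it was already below the reference.

409 Hz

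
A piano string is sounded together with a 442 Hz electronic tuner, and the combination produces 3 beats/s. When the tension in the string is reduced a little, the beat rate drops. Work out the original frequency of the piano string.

445 Hz

|f − 442| = 3, so the piano string was at either 439 Hz or 445 Hz.
Lower tension means lower frequency; the adjustment lowers the piano string's frequency.
The beat rate fell, so the adjustment moved the piano string toward 442 Hz — it must have started above the reference.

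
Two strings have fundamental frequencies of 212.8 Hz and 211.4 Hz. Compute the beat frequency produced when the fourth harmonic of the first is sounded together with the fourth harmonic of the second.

Fourth harmonic of the first: 4·212.8 = 851.2 Hz.
Fourth harmonic of the second: 4·211.4 = 845.6 Hz.
f_beat = |851.2 − 845.6| = 5.6 Hz.

5.6 Hz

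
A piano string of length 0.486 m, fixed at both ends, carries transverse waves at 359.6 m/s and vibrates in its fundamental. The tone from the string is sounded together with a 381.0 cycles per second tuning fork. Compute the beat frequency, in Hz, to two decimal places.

11.04 Hz

For a string fixed at both ends, f_n = n·v/(2L) = 1·359.6/(2·0.486) = 369.9588 Hz.
f_beat = |369.9588 − 381.0| = 11.04 Hz.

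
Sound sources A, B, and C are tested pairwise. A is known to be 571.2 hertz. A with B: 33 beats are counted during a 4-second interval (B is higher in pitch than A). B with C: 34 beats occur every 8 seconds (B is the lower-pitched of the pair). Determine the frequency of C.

A–B: Beat frequency = 33/4 = 8.25 Hz.
B is above A, so f_B = 571.2 + 8.25 = 579.45 Hz.
B–C: Beat frequency = 34/8 = 4.25 Hz.
C is above B, so f_C = 579.45 + 4.25 = 583.7 Hz.

583.7 Hz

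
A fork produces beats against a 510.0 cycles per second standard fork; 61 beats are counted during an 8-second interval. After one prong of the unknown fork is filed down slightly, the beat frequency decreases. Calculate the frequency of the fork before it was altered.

Beat frequency = 61/8 = 7.625 Hz.
|f − 510.0| = 7.625, so the fork was at either 502.375 Hz or 517.625 Hz.
Filing a prong removes mass and raises the fork's frequency; the adjustment raises the fork's frequency.
The beat rate fell, so the adjustment moved the fork toward 510.0 Hz — it must have started below the reference.

502.375 Hz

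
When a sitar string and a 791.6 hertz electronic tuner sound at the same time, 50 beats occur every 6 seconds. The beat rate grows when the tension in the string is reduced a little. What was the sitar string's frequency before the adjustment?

Beat frequency = 50/6 = 8.3333 Hz.
|f − 791.6| = 8.3333, so the sitar string was at either 783.2667 Hz or 799.9333 Hz.
Lower tension means lower frequency; the adjustment lowers the sitar string's frequency.
The beat rate rose, so the adjustment moved the sitar string further from 791.6 Hz — it was already below the reference.

783.2667 Hz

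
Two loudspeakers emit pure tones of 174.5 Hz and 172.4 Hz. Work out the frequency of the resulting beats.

2.1 Hz

Beats arise from superposition of two nearby frequencies; the beat rate is |f₁ − f₂|.
|174.5 − 172.4| = 2.1 Hz.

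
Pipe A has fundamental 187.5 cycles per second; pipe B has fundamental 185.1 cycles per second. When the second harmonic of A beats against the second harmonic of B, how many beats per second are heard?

Second harmonic of the first: 2·187.5 = 375.0 Hz.
Second harmonic of the second: 2·185.1 = 370.2 Hz.
f_beat = |375.0 − 370.2| = 4.8 Hz.

4.8 Hz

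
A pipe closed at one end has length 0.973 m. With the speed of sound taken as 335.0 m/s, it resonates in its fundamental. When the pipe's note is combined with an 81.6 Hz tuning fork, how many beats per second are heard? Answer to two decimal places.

4.47 Hz

Closed pipe (odd harmonics): f_n = n·v/(4L) = 1·335.0/(4·0.973) = 86.0740 Hz.
f_beat = |86.0740 − 81.6| = 4.47 Hz.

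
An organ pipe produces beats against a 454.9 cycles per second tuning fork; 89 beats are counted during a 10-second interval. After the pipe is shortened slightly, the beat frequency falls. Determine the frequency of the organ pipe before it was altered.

Beat frequency = 89/10 = 8.9 Hz.
|f − 454.9| = 8.9, so the organ pipe was at either 446 Hz or 463.8 Hz.
A shorter pipe has a higher fundamental; the adjustment raises the organ pipe's frequency.
The beat rate fell, so the adjustment moved the organ pipe toward 454.9 Hz — it must have started below the reference.

446 Hz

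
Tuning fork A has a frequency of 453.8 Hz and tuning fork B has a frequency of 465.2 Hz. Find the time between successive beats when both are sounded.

0.088 s

f_beat = |453.8 − 465.2| = 11.4 Hz.
Beat period T = 1 / f_beat = 1 / 11.4 s.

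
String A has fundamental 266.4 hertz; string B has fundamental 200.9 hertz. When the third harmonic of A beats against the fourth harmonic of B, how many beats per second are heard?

4.4 Hz

Third harmonic of the first: 3·266.4 = 799.2 Hz.
Fourth harmonic of the second: 4·200.9 = 803.6 Hz.
f_beat = |799.2 − 803.6| = 4.4 Hz.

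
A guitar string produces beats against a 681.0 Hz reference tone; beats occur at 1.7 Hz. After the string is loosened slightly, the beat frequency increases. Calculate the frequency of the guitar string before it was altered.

679.3 Hz

|f − 681.0| = 1.7, so the guitar string was at either 679.3 Hz or 682.7 Hz.
Reducing tension lowers a string's frequency; the adjustment lowers the guitar string's frequency.
The beat rate rose, so the adjustment moved the guitar string further from 681.0 Hz — it was already below the reference.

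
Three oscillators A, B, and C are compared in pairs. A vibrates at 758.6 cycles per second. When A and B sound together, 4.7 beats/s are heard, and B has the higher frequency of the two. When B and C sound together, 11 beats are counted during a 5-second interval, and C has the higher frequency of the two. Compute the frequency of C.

B is above A, so f_B = 758.6 + 4.7 = 763.3 Hz.
B–C: Beat frequency = 11/5 = 2.2 Hz.
C is above B, so f_C = 763.3 + 2.2 = 765.5 Hz.

765.5 Hz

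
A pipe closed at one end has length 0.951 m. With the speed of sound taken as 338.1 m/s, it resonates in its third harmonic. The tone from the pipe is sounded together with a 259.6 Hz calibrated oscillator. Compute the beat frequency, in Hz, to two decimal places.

7.04 Hz

Closed pipe (odd harmonics): f_n = n·v/(4L) = 3·338.1/(4·0.951) = 266.6404 Hz.
f_beat = |266.6404 − 259.6| = 7.04 Hz.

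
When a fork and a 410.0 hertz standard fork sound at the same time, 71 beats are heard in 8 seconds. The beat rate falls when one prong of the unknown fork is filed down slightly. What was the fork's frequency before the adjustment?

Beat frequency = 71/8 = 8.875 Hz.
|f − 410.0| = 8.875, so the fork was at either 401.125 Hz or 418.875 Hz.
Filing a prong removes mass and raises the fork's frequency; the adjustment raises the fork's frequency.
The beat rate fell, so the adjustment moved the fork toward 410.0 Hz — it must have started below the reference.

401.125 Hz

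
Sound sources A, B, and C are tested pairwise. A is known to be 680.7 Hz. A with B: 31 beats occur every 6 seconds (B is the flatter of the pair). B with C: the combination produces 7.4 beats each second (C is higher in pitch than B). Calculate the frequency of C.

A–B: Beat frequency = 31/6 = 5.1667 Hz.
B is below A, so f_B = 680.7 − 5.1667 = 675.5333 Hz.
C is above B, so f_C = 675.5333 + 7.4 = 682.9333 Hz.

682.9333 Hz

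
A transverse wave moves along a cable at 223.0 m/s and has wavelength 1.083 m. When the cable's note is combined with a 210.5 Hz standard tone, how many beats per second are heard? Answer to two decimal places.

4.59 Hz

Source frequency f = v/λ = 223.0/1.083 = 205.9095 Hz.
f_beat = |205.9095 − 210.5| = 4.59 Hz.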